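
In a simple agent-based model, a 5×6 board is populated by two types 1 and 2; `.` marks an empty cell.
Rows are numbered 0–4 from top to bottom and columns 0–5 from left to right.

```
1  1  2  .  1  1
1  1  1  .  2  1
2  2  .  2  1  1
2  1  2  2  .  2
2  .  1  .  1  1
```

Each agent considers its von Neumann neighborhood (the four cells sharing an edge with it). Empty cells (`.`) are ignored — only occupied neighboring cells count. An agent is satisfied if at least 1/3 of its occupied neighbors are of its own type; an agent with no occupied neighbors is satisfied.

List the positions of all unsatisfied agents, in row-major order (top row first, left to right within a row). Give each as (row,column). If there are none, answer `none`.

(0,2), (1,4), (3,1), (3,5), (4,2)

(0,0)1 2/2 ✓
(0,1)1 2/3 ✓
(0,2)2 0/2 ✗
(0,4)1 1/2 ✓
(0,5)1 2/2 ✓
(1,0)1 2/3 ✓
(1,1)1 3/4 ✓
(1,2)1 1/2 ✓
(1,4)2 0/3 ✗
(1,5)1 2/3 ✓
(2,0)2 2/3 ✓
(2,1)2 1/3 ✓
(2,3)2 1/2 ✓
(2,4)1 1/3 ✓
(2,5)1 2/3 ✓
(3,0)2 2/3 ✓
(3,1)1 0/3 ✗
(3,2)2 1/3 ✓
(3,3)2 2/2 ✓
(3,5)2 0/2 ✗
(4,0)2 1/1 ✓
(4,2)1 0/1 ✗
(4,4)1 1/1 ✓
(4,5)1 1/2 ✓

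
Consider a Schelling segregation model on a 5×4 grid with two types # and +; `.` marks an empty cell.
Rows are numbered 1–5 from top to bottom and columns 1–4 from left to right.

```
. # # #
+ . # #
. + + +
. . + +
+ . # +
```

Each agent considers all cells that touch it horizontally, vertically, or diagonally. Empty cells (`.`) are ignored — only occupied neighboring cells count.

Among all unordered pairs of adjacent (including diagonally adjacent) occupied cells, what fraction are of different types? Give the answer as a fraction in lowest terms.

Scan each occupied cell's neighbors to the right and below (and the two forward diagonals) so each pair is counted once.
Row 1: #(1,2)–#(1,3)= #(1,2)–#(2,3)= #(1,2)–+(2,1)≠ #(1,3)–#(1,4)= #(1,3)–#(2,3)= #(1,3)–#(2,4)= #(1,4)–#(2,4)= #(1,4)–#(2,3)=  → 1/8 unlike.
Row 2: +(2,1)–+(3,2)= #(2,3)–#(2,4)= #(2,3)–+(3,3)≠ #(2,3)–+(3,4)≠ #(2,3)–+(3,2)≠ #(2,4)–+(3,4)≠ #(2,4)–+(3,3)≠  → 5/7 unlike.
Row 3: +(3,2)–+(3,3)= +(3,2)–+(4,3)= +(3,3)–+(3,4)= +(3,3)–+(4,3)= +(3,3)–+(4,4)= +(3,4)–+(4,4)= +(3,4)–+(4,3)=  → 0/7 unlike.
Row 4: +(4,3)–+(4,4)= +(4,3)–#(5,3)≠ +(4,3)–+(5,4)= +(4,4)–+(5,4)= +(4,4)–#(5,3)≠  → 2/5 unlike.
Row 5: #(5,3)–+(5,4)≠  → 1/1 unlike.
Total adjacent occupied pairs: 28; unlike-type pairs: 9.
9/28 is already in lowest terms.

9/28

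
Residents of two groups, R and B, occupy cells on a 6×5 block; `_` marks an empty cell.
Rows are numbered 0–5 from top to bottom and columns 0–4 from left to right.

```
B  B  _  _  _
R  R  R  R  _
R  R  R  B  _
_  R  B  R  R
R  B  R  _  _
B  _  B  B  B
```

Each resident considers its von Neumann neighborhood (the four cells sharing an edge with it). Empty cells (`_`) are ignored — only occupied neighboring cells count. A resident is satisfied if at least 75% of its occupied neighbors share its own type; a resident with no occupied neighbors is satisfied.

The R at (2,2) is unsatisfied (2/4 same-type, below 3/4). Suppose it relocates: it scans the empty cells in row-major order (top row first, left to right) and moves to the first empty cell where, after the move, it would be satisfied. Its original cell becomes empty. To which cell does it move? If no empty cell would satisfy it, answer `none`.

Vacating (2,2). Empty cells in order:
  (0,2): 1/2 same-type → still unsatisfied.
  (0,3): 1/1 same-type → satisfied — stop here.

(0,3)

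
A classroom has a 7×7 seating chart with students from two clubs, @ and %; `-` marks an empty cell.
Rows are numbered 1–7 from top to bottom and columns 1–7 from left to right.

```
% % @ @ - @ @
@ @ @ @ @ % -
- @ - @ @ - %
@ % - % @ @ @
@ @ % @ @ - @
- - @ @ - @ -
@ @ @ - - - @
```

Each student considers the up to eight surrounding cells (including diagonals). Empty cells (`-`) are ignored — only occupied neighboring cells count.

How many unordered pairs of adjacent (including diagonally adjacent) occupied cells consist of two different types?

Scan each occupied cell's neighbors to the right and below (and the two forward diagonals) so each pair is counted once.
From row 1: 8 unlike of 18 pairs (running 8/18).
From row 2: 2 unlike of 15 pairs (running 10/33).
From row 3: 5 unlike of 10 pairs (running 15/43).
From row 4: 6 unlike of 17 pairs (running 21/60).
From row 5: 4 unlike of 12 pairs (running 25/72).
From row 6: 0 unlike of 5 pairs (running 25/77).
From row 7: 0 unlike of 2 pairs (running 25/79).
Total adjacent occupied pairs: 79; unlike-type pairs: 25.

25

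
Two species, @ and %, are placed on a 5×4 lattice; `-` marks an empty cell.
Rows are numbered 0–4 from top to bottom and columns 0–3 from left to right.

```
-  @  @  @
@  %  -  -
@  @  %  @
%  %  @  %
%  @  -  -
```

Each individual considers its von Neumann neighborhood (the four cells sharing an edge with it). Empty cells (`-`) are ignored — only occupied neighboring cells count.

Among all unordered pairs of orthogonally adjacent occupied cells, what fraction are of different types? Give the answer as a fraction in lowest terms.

13/19

Scan each occupied cell's neighbors to the right and below so each pair is counted once.
Row 0: @(0,1)–@(0,2)= @(0,1)–%(1,1)≠ @(0,2)–@(0,3)=  → 1/3 unlike.
Row 1: @(1,0)–%(1,1)≠ @(1,0)–@(2,0)= %(1,1)–@(2,1)≠  → 2/3 unlike.
Row 2: @(2,0)–@(2,1)= @(2,0)–%(3,0)≠ @(2,1)–%(2,2)≠ @(2,1)–%(3,1)≠ %(2,2)–@(2,3)≠ %(2,2)–@(3,2)≠ @(2,3)–%(3,3)≠  → 6/7 unlike.
Row 3: %(3,0)–%(3,1)= %(3,0)–%(4,0)= %(3,1)–@(3,2)≠ %(3,1)–@(4,1)≠ @(3,2)–%(3,3)≠  → 3/5 unlike.
Row 4: %(4,0)–@(4,1)≠  → 1/1 unlike.
Total adjacent occupied pairs: 19; unlike-type pairs: 13.
13/19 is already in lowest terms.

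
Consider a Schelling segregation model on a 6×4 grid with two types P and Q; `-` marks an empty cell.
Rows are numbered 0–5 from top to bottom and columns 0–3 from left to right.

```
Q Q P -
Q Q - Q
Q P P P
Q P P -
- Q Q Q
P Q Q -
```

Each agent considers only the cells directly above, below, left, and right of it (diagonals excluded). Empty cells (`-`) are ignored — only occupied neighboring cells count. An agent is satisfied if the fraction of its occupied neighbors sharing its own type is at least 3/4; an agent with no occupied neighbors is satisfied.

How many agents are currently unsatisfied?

(0,0)Q 2/2 satisfied
(0,1)Q 2/3 not
(0,2)P 0/1 not
(1,0)Q 3/3 satisfied
(1,1)Q 2/3 not
(1,3)Q 0/1 not
(2,0)Q 2/3 not
(2,1)P 2/4 not
(2,2)P 3/3 satisfied
(2,3)P 1/2 not
(3,0)Q 1/2 not
(3,1)P 2/4 not
(3,2)P 2/3 not
(4,1)Q 2/3 not
(4,2)Q 3/4 satisfied
(4,3)Q 1/1 satisfied
(5,0)P 0/1 not
(5,1)Q 2/3 not
(5,2)Q 2/2 satisfied
Unsatisfied: (0,1), (0,2), (1,1), (1,3), (2,0), (2,1), (2,3), (3,0), (3,1), (3,2), (4,1), (5,0), (5,1) — 13 in total.

13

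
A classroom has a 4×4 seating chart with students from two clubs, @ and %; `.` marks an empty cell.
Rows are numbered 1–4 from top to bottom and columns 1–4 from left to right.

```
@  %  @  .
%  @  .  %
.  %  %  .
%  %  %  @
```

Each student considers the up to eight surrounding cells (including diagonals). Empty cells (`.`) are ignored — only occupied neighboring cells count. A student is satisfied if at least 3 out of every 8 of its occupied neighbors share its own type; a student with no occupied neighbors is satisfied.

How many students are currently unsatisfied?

5

(1,1)@ 1/3 ✗
(1,2)% 1/4 ✗
(1,3)@ 1/3 ✗
(2,1)% 2/4 ✓
(2,2)@ 2/6 ✗
(2,4)% 1/2 ✓
(3,2)% 5/6 ✓
(3,3)% 4/6 ✓
(4,1)% 2/2 ✓
(4,2)% 4/4 ✓
(4,3)% 3/4 ✓
(4,4)@ 0/2 ✗
Unsatisfied: (1,1), (1,2), (1,3), (2,2), (4,4) — 5 in total.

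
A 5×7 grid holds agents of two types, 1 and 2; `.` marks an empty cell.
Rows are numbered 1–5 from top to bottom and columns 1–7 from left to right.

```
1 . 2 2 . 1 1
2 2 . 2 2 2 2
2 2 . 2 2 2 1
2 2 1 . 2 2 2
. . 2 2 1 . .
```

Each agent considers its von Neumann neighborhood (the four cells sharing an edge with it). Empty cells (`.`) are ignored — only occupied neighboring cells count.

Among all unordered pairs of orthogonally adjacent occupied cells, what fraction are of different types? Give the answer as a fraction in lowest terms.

10/33

Scan each occupied cell's neighbors to the right and below so each pair is counted once.
From row 1: 3 unlike of 6 pairs (running 3/6).
From row 2: 1 unlike of 10 pairs (running 4/16).
From row 3: 2 unlike of 9 pairs (running 6/25).
From row 4: 3 unlike of 6 pairs (running 9/31).
From row 5: 1 unlike of 2 pairs (running 10/33).
Total adjacent occupied pairs: 33; unlike-type pairs: 10.
10/33 is already in lowest terms.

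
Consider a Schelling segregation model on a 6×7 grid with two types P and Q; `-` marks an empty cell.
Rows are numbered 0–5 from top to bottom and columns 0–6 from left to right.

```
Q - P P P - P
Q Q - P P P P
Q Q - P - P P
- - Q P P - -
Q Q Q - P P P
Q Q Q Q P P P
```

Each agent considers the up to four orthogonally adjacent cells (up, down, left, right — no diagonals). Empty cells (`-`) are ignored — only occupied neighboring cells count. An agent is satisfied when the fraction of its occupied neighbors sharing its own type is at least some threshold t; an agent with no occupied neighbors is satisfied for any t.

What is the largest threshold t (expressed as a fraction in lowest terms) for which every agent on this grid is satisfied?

(0,0)Q 1/1
(0,2)P 1/1
(0,3)P 3/3
(0,4)P 2/2
(0,6)P 1/1
(1,0)Q 3/3
(1,1)Q 2/2
(1,3)P 3/3
(1,4)P 3/3
(1,5)P 3/3
(1,6)P 3/3
(2,0)Q 2/2
(2,1)Q 2/2
(2,3)P 2/2
(2,5)P 2/2
(2,6)P 2/2
(3,2)Q 1/2
(3,3)P 2/3
(3,4)P 2/2
(4,0)Q 2/2
(4,1)Q 3/3
(4,2)Q 3/3
(4,4)P 3/3
(4,5)P 3/3
(4,6)P 2/2
(5,0)Q 2/2
(5,1)Q 3/3
(5,2)Q 3/3
(5,3)Q 1/2
(5,4)P 2/3
(5,5)P 3/3
(5,6)P 2/2
The smallest same-type fraction is 1/2 at (3,2), which reduces to 1/2. Any threshold above that leaves this agent unsatisfied.

1/2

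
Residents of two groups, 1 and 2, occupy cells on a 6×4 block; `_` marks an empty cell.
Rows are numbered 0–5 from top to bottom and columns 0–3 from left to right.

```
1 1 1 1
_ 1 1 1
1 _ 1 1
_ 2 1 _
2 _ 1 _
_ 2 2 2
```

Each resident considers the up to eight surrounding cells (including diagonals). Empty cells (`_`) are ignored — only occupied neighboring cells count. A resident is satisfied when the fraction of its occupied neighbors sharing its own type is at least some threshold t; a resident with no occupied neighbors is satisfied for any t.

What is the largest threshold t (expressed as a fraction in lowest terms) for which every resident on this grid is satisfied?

Row 0: (0,0)1 2/2 · (0,1)1 4/4 · (0,2)1 5/5 · (0,3)1 3/3
Row 1: (1,1)1 6/6 · (1,2)1 7/7 · (1,3)1 5/5
Row 2: (2,0)1 1/2 · (2,2)1 5/6 · (2,3)1 4/4
Row 3: (3,1)2 1/5 · (3,2)1 3/4
Row 4: (4,0)2 2/2 · (4,2)1 1/5
Row 5: (5,1)2 2/3 · (5,2)2 2/3 · (5,3)2 1/2
The smallest same-type fraction is 1/5 at (3,1), which reduces to 1/5. Any threshold above that leaves this resident unsatisfied.

1/5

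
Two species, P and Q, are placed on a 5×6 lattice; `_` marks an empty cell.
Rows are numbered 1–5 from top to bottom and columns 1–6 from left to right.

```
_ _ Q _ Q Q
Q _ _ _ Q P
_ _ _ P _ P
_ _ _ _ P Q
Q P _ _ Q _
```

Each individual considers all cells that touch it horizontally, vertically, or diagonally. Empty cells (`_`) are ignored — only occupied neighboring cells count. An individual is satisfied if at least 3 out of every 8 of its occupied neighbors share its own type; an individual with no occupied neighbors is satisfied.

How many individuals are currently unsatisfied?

(1,3)Q 0/0 ok
(1,5)Q 2/3 ok
(1,6)Q 2/3 ok
(2,1)Q 0/0 ok
(2,5)Q 2/5 ok
(2,6)P 1/4 unhappy
(3,4)P 1/2 ok
(3,6)P 2/4 ok
(4,5)P 2/4 ok
(4,6)Q 1/3 unhappy
(5,1)Q 0/1 unhappy
(5,2)P 0/1 unhappy
(5,5)Q 1/2 ok
Unsatisfied: (2,6), (4,6), (5,1), (5,2) — 4 in total.

4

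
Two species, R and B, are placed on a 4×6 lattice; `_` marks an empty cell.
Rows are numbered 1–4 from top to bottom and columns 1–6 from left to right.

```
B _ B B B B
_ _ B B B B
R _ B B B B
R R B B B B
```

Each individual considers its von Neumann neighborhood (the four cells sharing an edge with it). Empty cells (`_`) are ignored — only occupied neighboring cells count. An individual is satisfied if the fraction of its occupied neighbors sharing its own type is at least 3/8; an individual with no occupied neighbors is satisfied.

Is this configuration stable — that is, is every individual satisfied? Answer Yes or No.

Yes

(1,1)B 0/0 ✓
(1,3)B 2/2 ✓
(1,4)B 3/3 ✓
(1,5)B 3/3 ✓
(1,6)B 2/2 ✓
(2,3)B 3/3 ✓
(2,4)B 4/4 ✓
(2,5)B 4/4 ✓
(2,6)B 3/3 ✓
(3,1)R 1/1 ✓
(3,3)B 3/3 ✓
(3,4)B 4/4 ✓
(3,5)B 4/4 ✓
(3,6)B 3/3 ✓
(4,1)R 2/2 ✓
(4,2)R 1/2 ✓
(4,3)B 2/3 ✓
(4,4)B 3/3 ✓
(4,5)B 3/3 ✓
(4,6)B 2/2 ✓
All meet the threshold, so the configuration is stable.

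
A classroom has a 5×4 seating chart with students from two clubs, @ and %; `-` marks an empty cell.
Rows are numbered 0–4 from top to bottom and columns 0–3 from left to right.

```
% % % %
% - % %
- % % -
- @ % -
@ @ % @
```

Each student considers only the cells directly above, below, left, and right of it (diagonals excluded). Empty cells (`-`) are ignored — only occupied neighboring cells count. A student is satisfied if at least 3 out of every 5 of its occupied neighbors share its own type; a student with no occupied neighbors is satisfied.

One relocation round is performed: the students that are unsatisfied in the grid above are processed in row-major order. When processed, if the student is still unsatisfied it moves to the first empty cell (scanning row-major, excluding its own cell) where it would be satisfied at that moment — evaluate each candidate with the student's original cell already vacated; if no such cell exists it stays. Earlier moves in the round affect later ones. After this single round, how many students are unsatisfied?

Initially unsatisfied (in order): (2,1), (3,1), (4,2), (4,3).
  (2,1) → (1,1).
  (3,1) → (3,0).
  (4,2) → (2,1).
  (4,3): now satisfied by earlier moves; stays.
Resulting grid:
% % % %
% % % %
- % % -
@ - % -
@ @ - @
All satisfied now.

0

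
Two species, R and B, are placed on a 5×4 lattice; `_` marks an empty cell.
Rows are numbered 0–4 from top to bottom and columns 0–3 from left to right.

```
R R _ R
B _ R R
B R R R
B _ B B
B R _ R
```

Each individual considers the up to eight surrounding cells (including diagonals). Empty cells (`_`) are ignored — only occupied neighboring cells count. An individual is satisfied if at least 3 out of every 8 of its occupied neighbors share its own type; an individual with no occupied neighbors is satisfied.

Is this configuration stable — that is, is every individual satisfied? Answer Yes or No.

No

(0,0)R 1/2 ok
(0,1)R 2/3 ok
(0,3)R 2/2 ok
(1,0)B 1/4 unhappy
(1,2)R 6/6 ok
(1,3)R 4/4 ok
(2,0)B 2/3 ok
(2,1)R 2/6 unhappy
(2,2)R 4/6 ok
(2,3)R 3/5 ok
(3,0)B 2/4 ok
(3,2)B 1/6 unhappy
(3,3)B 1/4 unhappy
(4,0)B 1/2 ok
(4,1)R 0/3 unhappy
(4,3)R 0/2 unhappy
For instance (1,0) has only 1/4 same-type neighbors, below 3/8.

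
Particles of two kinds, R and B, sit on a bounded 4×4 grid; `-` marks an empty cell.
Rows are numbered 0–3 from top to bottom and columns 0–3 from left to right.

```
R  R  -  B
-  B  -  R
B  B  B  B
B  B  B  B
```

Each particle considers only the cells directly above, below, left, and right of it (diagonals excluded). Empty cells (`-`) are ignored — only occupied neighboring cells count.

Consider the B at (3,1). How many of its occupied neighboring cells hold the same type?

Occupied neighbors of (3,1): (2,1)=B, (3,0)=B, (3,2)=B.
Same type (B): 3 of 3.

3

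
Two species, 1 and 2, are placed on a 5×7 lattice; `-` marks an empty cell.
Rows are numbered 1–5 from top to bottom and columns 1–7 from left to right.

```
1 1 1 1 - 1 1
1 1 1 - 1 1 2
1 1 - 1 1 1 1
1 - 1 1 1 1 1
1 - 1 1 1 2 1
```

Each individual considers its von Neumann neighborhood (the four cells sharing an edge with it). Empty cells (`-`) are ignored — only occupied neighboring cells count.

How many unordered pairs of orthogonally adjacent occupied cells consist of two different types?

6

Scan each occupied cell's neighbors to the right and below so each pair is counted once.
From row 1: 1 unlike of 9 pairs (running 1/9).
From row 2: 2 unlike of 9 pairs (running 3/18).
From row 3: 0 unlike of 9 pairs (running 3/27).
From row 4: 1 unlike of 10 pairs (running 4/37).
From row 5: 2 unlike of 4 pairs (running 6/41).
Total adjacent occupied pairs: 41; unlike-type pairs: 6.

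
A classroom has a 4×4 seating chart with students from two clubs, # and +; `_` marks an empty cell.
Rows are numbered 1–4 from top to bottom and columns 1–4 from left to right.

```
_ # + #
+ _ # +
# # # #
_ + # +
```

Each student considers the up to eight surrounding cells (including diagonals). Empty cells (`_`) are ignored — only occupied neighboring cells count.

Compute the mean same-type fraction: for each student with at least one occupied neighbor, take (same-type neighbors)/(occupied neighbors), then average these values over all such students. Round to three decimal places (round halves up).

Row 1: (1,2)# 1/3 · (1,3)+ 1/4 · (1,4)# 1/3
Row 2: (2,1)+ 0/3 · (2,3)# 5/7 · (2,4)+ 1/5
Row 3: (3,1)# 1/3 · (3,2)# 4/6 · (3,3)# 4/7 · (3,4)# 3/5
Row 4: (4,2)+ 0/4 · (4,3)# 3/5 · (4,4)+ 0/3
Sum over 13 students: 1/3 + 1/4 + 1/3 + 0/3 + 5/7 + 1/5 + 1/3 + 4/6 + 4/7 + 3/5 + 0/4 + 3/5 + 0/3 = 1933/420; mean = 1933/420 ÷ 13 = 1933/5460 = 0.354029… → 0.354.

0.354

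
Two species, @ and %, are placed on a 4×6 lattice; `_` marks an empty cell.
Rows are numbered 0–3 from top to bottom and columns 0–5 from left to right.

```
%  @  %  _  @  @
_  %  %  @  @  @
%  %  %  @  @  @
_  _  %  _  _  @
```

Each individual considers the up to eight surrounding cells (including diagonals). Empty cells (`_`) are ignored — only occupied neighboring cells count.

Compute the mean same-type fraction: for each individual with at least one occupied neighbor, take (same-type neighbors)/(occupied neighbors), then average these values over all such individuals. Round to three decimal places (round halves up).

0.769

Row 0: (0,0)% 1/2 · (0,1)@ 0/4 · (0,2)% 2/4 · (0,4)@ 4/4 · (0,5)@ 3/3
Row 1: (1,1)% 6/7 · (1,2)% 4/7 · (1,3)@ 4/7 · (1,4)@ 7/7 · (1,5)@ 5/5
Row 2: (2,0)% 2/2 · (2,1)% 5/5 · (2,2)% 4/6 · (2,3)@ 3/6 · (2,4)@ 6/6 · (2,5)@ 4/4
Row 3: (3,2)% 2/3 · (3,5)@ 2/2
Sum over 18 individuals: 1/2 + 0/4 + 2/4 + 4/4 + 3/3 + 6/7 + 4/7 + 4/7 + 7/7 + 5/5 + 2/2 + 5/5 + 4/6 + 3/6 + 6/6 + 4/4 + 2/3 + 2/2 = 83/6; mean = 83/6 ÷ 18 = 83/108 = 0.768518… → 0.769.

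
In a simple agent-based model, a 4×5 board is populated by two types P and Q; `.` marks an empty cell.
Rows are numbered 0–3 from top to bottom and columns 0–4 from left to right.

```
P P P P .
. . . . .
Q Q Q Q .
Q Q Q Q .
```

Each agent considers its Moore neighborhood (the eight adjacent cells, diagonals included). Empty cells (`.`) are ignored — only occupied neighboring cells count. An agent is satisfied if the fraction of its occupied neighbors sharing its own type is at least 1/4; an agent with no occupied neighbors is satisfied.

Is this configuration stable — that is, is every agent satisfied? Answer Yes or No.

Yes

Row 0: (0,0)P 1/1 satisfied · (0,1)P 2/2 satisfied · (0,2)P 2/2 satisfied · (0,3)P 1/1 satisfied
Row 2: (2,0)Q 3/3 satisfied · (2,1)Q 5/5 satisfied · (2,2)Q 5/5 satisfied · (2,3)Q 3/3 satisfied
Row 3: (3,0)Q 3/3 satisfied · (3,1)Q 5/5 satisfied · (3,2)Q 5/5 satisfied · (3,3)Q 3/3 satisfied
All meet the threshold, so the configuration is stable.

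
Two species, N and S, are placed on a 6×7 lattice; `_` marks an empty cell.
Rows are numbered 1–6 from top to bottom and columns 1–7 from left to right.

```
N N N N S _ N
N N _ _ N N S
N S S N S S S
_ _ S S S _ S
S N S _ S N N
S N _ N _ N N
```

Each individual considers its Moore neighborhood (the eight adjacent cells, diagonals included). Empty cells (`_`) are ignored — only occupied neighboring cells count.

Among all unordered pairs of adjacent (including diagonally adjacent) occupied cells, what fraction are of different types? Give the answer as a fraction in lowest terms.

11/25

Scan each occupied cell's neighbors to the right and below (and the two forward diagonals) so each pair is counted once.
From row 1: 4 unlike of 14 pairs (running 4/14).
From row 2: 9 unlike of 16 pairs (running 13/30).
From row 3: 6 unlike of 17 pairs (running 19/47).
From row 4: 4 unlike of 10 pairs (running 23/57).
From row 5: 9 unlike of 16 pairs (running 32/73).
From row 6: 1 unlike of 2 pairs (running 33/75).
Total adjacent occupied pairs: 75; unlike-type pairs: 33.
33/75 reduces to 11/25.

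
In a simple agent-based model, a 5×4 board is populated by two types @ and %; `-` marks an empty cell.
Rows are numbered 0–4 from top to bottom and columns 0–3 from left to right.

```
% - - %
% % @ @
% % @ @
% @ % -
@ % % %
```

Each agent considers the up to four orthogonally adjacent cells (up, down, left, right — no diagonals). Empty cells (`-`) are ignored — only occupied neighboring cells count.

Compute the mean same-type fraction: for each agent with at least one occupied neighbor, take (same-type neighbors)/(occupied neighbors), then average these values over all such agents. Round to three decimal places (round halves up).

Row 0: (0,0)% 1/1 · (0,3)% 0/1
Row 1: (1,0)% 3/3 · (1,1)% 2/3 · (1,2)@ 2/3 · (1,3)@ 2/3
Row 2: (2,0)% 3/3 · (2,1)% 2/4 · (2,2)@ 2/4 · (2,3)@ 2/2
Row 3: (3,0)% 1/3 · (3,1)@ 0/4 · (3,2)% 1/3
Row 4: (4,0)@ 0/2 · (4,1)% 1/3 · (4,2)% 3/3 · (4,3)% 1/1
Sum over 17 agents: 1/1 + 0/1 + 3/3 + 2/3 + 2/3 + 2/3 + 3/3 + 2/4 + 2/4 + 2/2 + 1/3 + 0/4 + 1/3 + 0/2 + 1/3 + 3/3 + 1/1 = 10; mean = 10 ÷ 17 = 10/17 = 0.588235… → 0.588.

0.588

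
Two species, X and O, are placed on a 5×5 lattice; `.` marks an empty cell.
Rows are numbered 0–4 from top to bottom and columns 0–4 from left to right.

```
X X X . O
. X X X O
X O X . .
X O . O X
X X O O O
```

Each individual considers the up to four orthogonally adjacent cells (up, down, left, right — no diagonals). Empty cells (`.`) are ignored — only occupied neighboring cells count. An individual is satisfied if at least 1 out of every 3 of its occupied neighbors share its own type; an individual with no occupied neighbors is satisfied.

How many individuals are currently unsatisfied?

Row 0: (0,0)X 1/1 ok · (0,1)X 3/3 ok · (0,2)X 2/2 ok · (0,4)O 1/1 ok
Row 1: (1,1)X 2/3 ok · (1,2)X 4/4 ok · (1,3)X 1/2 ok · (1,4)O 1/2 ok
Row 2: (2,0)X 1/2 ok · (2,1)O 1/4 unhappy · (2,2)X 1/2 ok
Row 3: (3,0)X 2/3 ok · (3,1)O 1/3 ok · (3,3)O 1/2 ok · (3,4)X 0/2 unhappy
Row 4: (4,0)X 2/2 ok · (4,1)X 1/3 ok · (4,2)O 1/2 ok · (4,3)O 3/3 ok · (4,4)O 1/2 ok
Unsatisfied: (2,1), (3,4) — 2 in total.

2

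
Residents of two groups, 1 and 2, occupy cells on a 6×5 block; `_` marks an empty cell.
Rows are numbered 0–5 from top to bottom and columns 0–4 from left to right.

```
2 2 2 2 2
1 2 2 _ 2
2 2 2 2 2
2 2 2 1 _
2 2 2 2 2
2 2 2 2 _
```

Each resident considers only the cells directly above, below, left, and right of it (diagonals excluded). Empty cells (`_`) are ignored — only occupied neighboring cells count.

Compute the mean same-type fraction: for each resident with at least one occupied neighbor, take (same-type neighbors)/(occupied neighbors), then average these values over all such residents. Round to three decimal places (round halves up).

Row 0: (0,0)2 1/2 · (0,1)2 3/3 · (0,2)2 3/3 · (0,3)2 2/2 · (0,4)2 2/2
Row 1: (1,0)1 0/3 · (1,1)2 3/4 · (1,2)2 3/3 · (1,4)2 2/2
Row 2: (2,0)2 2/3 · (2,1)2 4/4 · (2,2)2 4/4 · (2,3)2 2/3 · (2,4)2 2/2
Row 3: (3,0)2 3/3 · (3,1)2 4/4 · (3,2)2 3/4 · (3,3)1 0/3
Row 4: (4,0)2 3/3 · (4,1)2 4/4 · (4,2)2 4/4 · (4,3)2 3/4 · (4,4)2 1/1
Row 5: (5,0)2 2/2 · (5,1)2 3/3 · (5,2)2 3/3 · (5,3)2 2/2
Sum over 27 residents: 1/2 + 3/3 + 3/3 + 2/2 + 2/2 + 0/3 + 3/4 + 3/3 + 2/2 + 2/3 + 4/4 + 4/4 + 2/3 + 2/2 + 3/3 + 4/4 + 3/4 + 0/3 + 3/3 + 4/4 + 4/4 + 3/4 + 1/1 + 2/2 + 3/3 + 3/3 + 2/2 = 277/12; mean = 277/12 ÷ 27 = 277/324 = 0.854938… → 0.855.

0.855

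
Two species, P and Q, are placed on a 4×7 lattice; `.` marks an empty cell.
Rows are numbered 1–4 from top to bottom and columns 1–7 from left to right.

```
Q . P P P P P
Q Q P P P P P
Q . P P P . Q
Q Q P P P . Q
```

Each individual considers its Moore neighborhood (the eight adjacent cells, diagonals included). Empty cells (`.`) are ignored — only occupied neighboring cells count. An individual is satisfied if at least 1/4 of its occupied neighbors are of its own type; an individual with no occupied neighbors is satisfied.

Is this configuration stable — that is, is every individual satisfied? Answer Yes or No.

Yes

Row 1: (1,1)Q 2/2 ok · (1,3)P 3/4 ok · (1,4)P 5/5 ok · (1,5)P 5/5 ok · (1,6)P 5/5 ok · (1,7)P 3/3 ok
Row 2: (2,1)Q 3/3 ok · (2,2)Q 3/6 ok · (2,3)P 5/6 ok · (2,4)P 8/8 ok · (2,5)P 7/7 ok · (2,6)P 6/7 ok · (2,7)P 3/4 ok
Row 3: (3,1)Q 4/4 ok · (3,3)P 5/7 ok · (3,4)P 8/8 ok · (3,5)P 6/6 ok · (3,7)Q 1/3 ok
Row 4: (4,1)Q 2/2 ok · (4,2)Q 2/4 ok · (4,3)P 3/4 ok · (4,4)P 5/5 ok · (4,5)P 3/3 ok · (4,7)Q 1/1 ok
All meet the threshold, so the configuration is stable.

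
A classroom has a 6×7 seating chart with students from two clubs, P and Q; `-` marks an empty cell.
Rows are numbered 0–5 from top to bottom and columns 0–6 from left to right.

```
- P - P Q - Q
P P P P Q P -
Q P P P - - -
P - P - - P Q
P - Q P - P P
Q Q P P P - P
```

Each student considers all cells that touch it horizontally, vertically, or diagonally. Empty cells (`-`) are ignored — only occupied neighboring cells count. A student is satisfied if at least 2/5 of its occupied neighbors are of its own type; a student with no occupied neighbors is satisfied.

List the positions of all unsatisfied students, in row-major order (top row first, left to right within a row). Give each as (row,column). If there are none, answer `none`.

(0,4), (0,6), (1,4), (1,5), (2,0), (3,6), (4,0), (4,2)

(0,1)P 3/3 ✓
(0,3)P 2/4 ✓
(0,4)Q 1/4 ✗
(0,6)Q 0/1 ✗
(1,0)P 3/4 ✓
(1,1)P 5/6 ✓
(1,2)P 7/7 ✓
(1,3)P 4/6 ✓
(1,4)Q 1/5 ✗
(1,5)P 0/3 ✗
(2,0)Q 0/4 ✗
(2,1)P 6/7 ✓
(2,2)P 6/6 ✓
(2,3)P 4/5 ✓
(3,0)P 2/3 ✓
(3,2)P 4/5 ✓
(3,5)P 2/3 ✓
(3,6)Q 0/3 ✗
(4,0)P 1/3 ✗
(4,2)Q 1/5 ✗
(4,3)P 4/5 ✓
(4,5)P 4/5 ✓
(4,6)P 3/4 ✓
(5,0)Q 1/2 ✓
(5,1)Q 2/4 ✓
(5,2)P 2/4 ✓
(5,3)P 3/4 ✓
(5,4)P 3/3 ✓
(5,6)P 2/2 ✓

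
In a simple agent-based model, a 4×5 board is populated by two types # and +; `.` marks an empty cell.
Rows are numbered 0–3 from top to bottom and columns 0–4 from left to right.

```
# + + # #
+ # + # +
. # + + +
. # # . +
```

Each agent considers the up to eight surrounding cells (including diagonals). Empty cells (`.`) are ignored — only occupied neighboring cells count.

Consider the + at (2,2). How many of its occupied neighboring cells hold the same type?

Occupied neighbors of (2,2): (1,1)=#, (1,2)=+, (1,3)=#, (2,1)=#, (2,3)=+, (3,1)=#, (3,2)=#.
Same type (+): 2 of 7.

2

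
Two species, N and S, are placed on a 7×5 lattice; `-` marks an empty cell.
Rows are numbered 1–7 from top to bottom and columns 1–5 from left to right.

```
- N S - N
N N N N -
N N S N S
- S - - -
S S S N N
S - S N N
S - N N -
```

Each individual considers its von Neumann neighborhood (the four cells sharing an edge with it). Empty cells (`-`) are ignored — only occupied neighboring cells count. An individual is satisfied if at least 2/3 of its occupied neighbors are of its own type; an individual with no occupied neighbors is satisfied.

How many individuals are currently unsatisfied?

10

Row 1: (1,2)N 1/2 not · (1,3)S 0/2 not · (1,5)N 0/0 satisfied
Row 2: (2,1)N 2/2 satisfied · (2,2)N 4/4 satisfied · (2,3)N 2/4 not · (2,4)N 2/2 satisfied
Row 3: (3,1)N 2/2 satisfied · (3,2)N 2/4 not · (3,3)S 0/3 not · (3,4)N 1/3 not · (3,5)S 0/1 not
Row 4: (4,2)S 1/2 not
Row 5: (5,1)S 2/2 satisfied · (5,2)S 3/3 satisfied · (5,3)S 2/3 satisfied · (5,4)N 2/3 satisfied · (5,5)N 2/2 satisfied
Row 6: (6,1)S 2/2 satisfied · (6,3)S 1/3 not · (6,4)N 3/4 satisfied · (6,5)N 2/2 satisfied
Row 7: (7,1)S 1/1 satisfied · (7,3)N 1/2 not · (7,4)N 2/2 satisfied
Unsatisfied: (1,2), (1,3), (2,3), (3,2), (3,3), (3,4), (3,5), (4,2), (6,3), (7,3) — 10 in total.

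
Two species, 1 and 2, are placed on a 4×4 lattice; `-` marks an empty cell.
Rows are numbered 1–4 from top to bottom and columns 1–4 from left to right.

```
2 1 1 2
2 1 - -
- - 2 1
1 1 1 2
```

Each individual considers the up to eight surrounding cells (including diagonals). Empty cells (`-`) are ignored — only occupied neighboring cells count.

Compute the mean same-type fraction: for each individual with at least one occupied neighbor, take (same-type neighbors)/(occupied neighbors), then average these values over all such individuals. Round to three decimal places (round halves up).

Row 1: (1,1)2 1/3 · (1,2)1 2/4 · (1,3)1 2/3 · (1,4)2 0/1
Row 2: (2,1)2 1/3 · (2,2)1 2/5
Row 3: (3,3)2 1/5 · (3,4)1 1/3
Row 4: (4,1)1 1/1 · (4,2)1 2/3 · (4,3)1 2/4 · (4,4)2 1/3
Sum over 12 individuals: 1/3 + 2/4 + 2/3 + 0/1 + 1/3 + 2/5 + 1/5 + 1/3 + 1/1 + 2/3 + 2/4 + 1/3 = 79/15; mean = 79/15 ÷ 12 = 79/180 = 0.438888… → 0.439.

0.439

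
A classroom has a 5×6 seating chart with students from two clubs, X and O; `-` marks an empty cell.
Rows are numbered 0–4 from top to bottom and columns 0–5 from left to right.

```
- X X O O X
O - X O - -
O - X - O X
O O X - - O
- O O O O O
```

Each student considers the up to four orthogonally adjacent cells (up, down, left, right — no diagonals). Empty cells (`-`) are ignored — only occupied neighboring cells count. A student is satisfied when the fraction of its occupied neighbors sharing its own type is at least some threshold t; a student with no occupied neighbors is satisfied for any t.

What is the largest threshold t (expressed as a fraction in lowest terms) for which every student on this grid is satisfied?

(0,1)X 1/1
(0,2)X 2/3
(0,3)O 2/3
(0,4)O 1/2
(0,5)X 0/1
(1,0)O 1/1
(1,2)X 2/3
(1,3)O 1/2
(2,0)O 2/2
(2,2)X 2/2
(2,4)O 0/1
(2,5)X 0/2
(3,0)O 2/2
(3,1)O 2/3
(3,2)X 1/3
(3,5)O 1/2
(4,1)O 2/2
(4,2)O 2/3
(4,3)O 2/2
(4,4)O 2/2
(4,5)O 2/2
The smallest same-type fraction is 0/1 at (0,5), which reduces to 0/1. Any threshold above that leaves this student unsatisfied.

0/1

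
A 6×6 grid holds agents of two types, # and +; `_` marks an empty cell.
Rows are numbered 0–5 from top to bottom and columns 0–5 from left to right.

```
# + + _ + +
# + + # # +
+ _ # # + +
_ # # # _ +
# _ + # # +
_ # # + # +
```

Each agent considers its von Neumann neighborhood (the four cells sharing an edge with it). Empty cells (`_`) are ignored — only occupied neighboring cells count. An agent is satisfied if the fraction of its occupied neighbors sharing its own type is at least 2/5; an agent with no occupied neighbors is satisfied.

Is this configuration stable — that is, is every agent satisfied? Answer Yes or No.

Row 0: (0,0)# 1/2 ok · (0,1)+ 2/3 ok · (0,2)+ 2/2 ok · (0,4)+ 1/2 ok · (0,5)+ 2/2 ok
Row 1: (1,0)# 1/3 unhappy · (1,1)+ 2/3 ok · (1,2)+ 2/4 ok · (1,3)# 2/3 ok · (1,4)# 1/4 unhappy · (1,5)+ 2/3 ok
Row 2: (2,0)+ 0/1 unhappy · (2,2)# 2/3 ok · (2,3)# 3/4 ok · (2,4)+ 1/3 unhappy · (2,5)+ 3/3 ok
Row 3: (3,1)# 1/1 ok · (3,2)# 3/4 ok · (3,3)# 3/3 ok · (3,5)+ 2/2 ok
Row 4: (4,0)# 0/0 ok · (4,2)+ 0/3 unhappy · (4,3)# 2/4 ok · (4,4)# 2/3 ok · (4,5)+ 2/3 ok
Row 5: (5,1)# 1/1 ok · (5,2)# 1/3 unhappy · (5,3)+ 0/3 unhappy · (5,4)# 1/3 unhappy · (5,5)+ 1/2 ok
For instance (1,0) has only 1/3 same-type neighbors, below 2/5.

No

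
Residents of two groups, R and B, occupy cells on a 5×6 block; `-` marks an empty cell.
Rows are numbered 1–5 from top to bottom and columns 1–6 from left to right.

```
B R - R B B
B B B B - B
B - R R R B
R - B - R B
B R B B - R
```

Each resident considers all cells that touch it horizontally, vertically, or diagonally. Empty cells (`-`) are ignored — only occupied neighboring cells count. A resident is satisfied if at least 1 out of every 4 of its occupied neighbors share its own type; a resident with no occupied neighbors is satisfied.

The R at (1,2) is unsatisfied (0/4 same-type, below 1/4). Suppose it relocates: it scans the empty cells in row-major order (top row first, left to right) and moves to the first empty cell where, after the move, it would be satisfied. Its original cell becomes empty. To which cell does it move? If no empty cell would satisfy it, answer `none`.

(1,3)

Vacating (1,2). Empty cells in order:
  (1,3): 1/4 same-type → satisfied — stop here.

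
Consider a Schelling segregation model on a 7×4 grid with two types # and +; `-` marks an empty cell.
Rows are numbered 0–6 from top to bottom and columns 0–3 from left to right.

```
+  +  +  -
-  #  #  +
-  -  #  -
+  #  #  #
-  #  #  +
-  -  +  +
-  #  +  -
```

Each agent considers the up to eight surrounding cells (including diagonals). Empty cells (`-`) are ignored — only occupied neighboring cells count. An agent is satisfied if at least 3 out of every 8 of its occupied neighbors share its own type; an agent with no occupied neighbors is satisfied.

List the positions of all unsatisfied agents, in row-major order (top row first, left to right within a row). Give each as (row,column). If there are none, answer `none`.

(1,3), (3,0), (6,1)

Row 0: (0,0)+ 1/2 satisfied · (0,1)+ 2/4 satisfied · (0,2)+ 2/4 satisfied
Row 1: (1,1)# 2/5 satisfied · (1,2)# 2/5 satisfied · (1,3)+ 1/3 not
Row 2: (2,2)# 5/6 satisfied
Row 3: (3,0)+ 0/2 not · (3,1)# 4/5 satisfied · (3,2)# 5/6 satisfied · (3,3)# 3/4 satisfied
Row 4: (4,1)# 3/5 satisfied · (4,2)# 4/7 satisfied · (4,3)+ 2/5 satisfied
Row 5: (5,2)+ 3/6 satisfied · (5,3)+ 3/4 satisfied
Row 6: (6,1)# 0/2 not · (6,2)+ 2/3 satisfied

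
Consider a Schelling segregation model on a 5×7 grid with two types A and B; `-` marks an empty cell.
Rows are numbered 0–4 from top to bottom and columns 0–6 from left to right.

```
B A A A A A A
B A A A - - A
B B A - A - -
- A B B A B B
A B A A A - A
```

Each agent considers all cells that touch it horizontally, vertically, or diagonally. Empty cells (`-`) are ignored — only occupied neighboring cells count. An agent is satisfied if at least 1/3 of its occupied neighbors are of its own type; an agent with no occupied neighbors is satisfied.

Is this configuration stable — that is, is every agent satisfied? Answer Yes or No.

(0,0)B 1/3 satisfied
(0,1)A 3/5 satisfied
(0,2)A 5/5 satisfied
(0,3)A 4/4 satisfied
(0,4)A 3/3 satisfied
(0,5)A 3/3 satisfied
(0,6)A 2/2 satisfied
(1,0)B 3/5 satisfied
(1,1)A 4/8 satisfied
(1,2)A 6/7 satisfied
(1,3)A 6/6 satisfied
(1,6)A 2/2 satisfied
(2,0)B 2/4 satisfied
(2,1)B 3/7 satisfied
(2,2)A 4/7 satisfied
(2,4)A 2/4 satisfied
(3,1)A 3/7 satisfied
(3,2)B 3/7 satisfied
(3,3)B 1/7 not
(3,4)A 3/5 satisfied
(3,5)B 1/5 not
(3,6)B 1/2 satisfied
(4,0)A 1/2 satisfied
(4,1)B 1/4 not
(4,2)A 2/5 satisfied
(4,3)A 3/5 satisfied
(4,4)A 2/4 satisfied
(4,6)A 0/2 not
For instance (3,3) has only 1/7 same-type neighbors, below 1/3.

No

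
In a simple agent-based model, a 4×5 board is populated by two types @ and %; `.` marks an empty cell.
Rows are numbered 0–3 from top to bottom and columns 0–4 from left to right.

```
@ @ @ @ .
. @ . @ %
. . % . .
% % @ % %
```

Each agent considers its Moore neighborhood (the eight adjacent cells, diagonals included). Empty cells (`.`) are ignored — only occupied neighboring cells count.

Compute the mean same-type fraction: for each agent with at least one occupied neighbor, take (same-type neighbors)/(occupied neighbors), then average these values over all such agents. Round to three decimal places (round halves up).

0.665

Row 0: (0,0)@ 2/2 · (0,1)@ 3/3 · (0,2)@ 4/4 · (0,3)@ 2/3
Row 1: (1,1)@ 3/4 · (1,3)@ 2/4 · (1,4)% 0/2
Row 2: (2,2)% 2/5
Row 3: (3,0)% 1/1 · (3,1)% 2/3 · (3,2)@ 0/3 · (3,3)% 2/3 · (3,4)% 1/1
Sum over 13 agents: 2/2 + 3/3 + 4/4 + 2/3 + 3/4 + 2/4 + 0/2 + 2/5 + 1/1 + 2/3 + 0/3 + 2/3 + 1/1 = 173/20; mean = 173/20 ÷ 13 = 173/260 = 0.665384… → 0.665.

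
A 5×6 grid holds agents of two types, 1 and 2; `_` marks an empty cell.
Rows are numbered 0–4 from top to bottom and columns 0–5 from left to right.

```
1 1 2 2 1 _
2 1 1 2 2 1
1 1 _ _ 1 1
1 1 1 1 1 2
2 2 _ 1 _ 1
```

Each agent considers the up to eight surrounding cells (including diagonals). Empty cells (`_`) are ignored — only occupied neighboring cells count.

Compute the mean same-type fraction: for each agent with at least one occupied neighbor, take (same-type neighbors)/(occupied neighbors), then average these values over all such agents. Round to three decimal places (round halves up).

(0,0)1 2/3
(0,1)1 3/5
(0,2)2 2/5
(0,3)2 3/5
(0,4)1 1/4
(1,0)2 0/5
(1,1)1 5/7
(1,2)1 3/6
(1,3)2 3/6
(1,4)2 2/6
(1,5)1 3/4
(2,0)1 4/5
(2,1)1 6/7
(2,4)1 4/7
(2,5)1 3/5
(3,0)1 3/5
(3,1)1 4/6
(3,2)1 4/5
(3,3)1 4/4
(3,4)1 5/6
(3,5)2 0/4
(4,0)2 1/3
(4,1)2 1/4
(4,3)1 3/3
(4,5)1 1/2
Sum over 25 agents: 2/3 + 3/5 + 2/5 + 3/5 + 1/4 + 0/5 + 5/7 + 3/6 + 3/6 + 2/6 + 3/4 + 4/5 + 6/7 + 4/7 + 3/5 + 3/5 + 4/6 + 4/5 + 4/4 + 5/6 + 0/4 + 1/3 + 1/4 + 3/3 + 1/2 = 5933/420; mean = 5933/420 ÷ 25 = 5933/10500 = 0.565047… → 0.565.

0.565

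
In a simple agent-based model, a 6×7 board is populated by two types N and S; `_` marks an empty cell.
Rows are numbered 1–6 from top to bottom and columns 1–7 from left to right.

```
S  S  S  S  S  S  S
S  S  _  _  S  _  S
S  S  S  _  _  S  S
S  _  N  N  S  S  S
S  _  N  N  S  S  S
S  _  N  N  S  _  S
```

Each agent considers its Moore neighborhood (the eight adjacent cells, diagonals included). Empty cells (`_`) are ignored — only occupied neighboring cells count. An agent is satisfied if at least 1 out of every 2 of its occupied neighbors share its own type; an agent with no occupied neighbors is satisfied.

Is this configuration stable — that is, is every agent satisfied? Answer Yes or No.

Row 1: (1,1)S 3/3 ✓ · (1,2)S 4/4 ✓ · (1,3)S 3/3 ✓ · (1,4)S 3/3 ✓ · (1,5)S 3/3 ✓ · (1,6)S 4/4 ✓ · (1,7)S 2/2 ✓
Row 2: (2,1)S 5/5 ✓ · (2,2)S 7/7 ✓ · (2,5)S 4/4 ✓ · (2,7)S 4/4 ✓
Row 3: (3,1)S 4/4 ✓ · (3,2)S 5/6 ✓ · (3,3)S 2/4 ✓ · (3,6)S 6/6 ✓ · (3,7)S 4/4 ✓
Row 4: (4,1)S 3/3 ✓ · (4,3)N 3/5 ✓ · (4,4)N 3/6 ✓ · (4,5)S 4/6 ✓ · (4,6)S 7/7 ✓ · (4,7)S 5/5 ✓
Row 5: (5,1)S 2/2 ✓ · (5,3)N 5/5 ✓ · (5,4)N 5/8 ✓ · (5,5)S 4/7 ✓ · (5,6)S 7/7 ✓ · (5,7)S 4/4 ✓
Row 6: (6,1)S 1/1 ✓ · (6,3)N 3/3 ✓ · (6,4)N 3/5 ✓ · (6,5)S 2/4 ✓ · (6,7)S 2/2 ✓
All meet the threshold, so the configuration is stable.

Yes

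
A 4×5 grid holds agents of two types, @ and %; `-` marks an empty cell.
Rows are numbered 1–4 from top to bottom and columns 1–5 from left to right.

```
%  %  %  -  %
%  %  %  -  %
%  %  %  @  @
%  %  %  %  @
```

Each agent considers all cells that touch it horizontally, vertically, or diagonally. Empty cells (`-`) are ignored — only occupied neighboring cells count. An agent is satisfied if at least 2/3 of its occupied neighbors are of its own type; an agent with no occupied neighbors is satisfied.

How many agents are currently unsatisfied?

(1,1)% 3/3 ok
(1,2)% 5/5 ok
(1,3)% 3/3 ok
(1,5)% 1/1 ok
(2,1)% 5/5 ok
(2,2)% 8/8 ok
(2,3)% 5/6 ok
(2,5)% 1/3 unhappy
(3,1)% 5/5 ok
(3,2)% 8/8 ok
(3,3)% 6/7 ok
(3,4)@ 2/7 unhappy
(3,5)@ 2/4 unhappy
(4,1)% 3/3 ok
(4,2)% 5/5 ok
(4,3)% 4/5 ok
(4,4)% 2/5 unhappy
(4,5)@ 2/3 ok
Unsatisfied: (2,5), (3,4), (3,5), (4,4) — 4 in total.

4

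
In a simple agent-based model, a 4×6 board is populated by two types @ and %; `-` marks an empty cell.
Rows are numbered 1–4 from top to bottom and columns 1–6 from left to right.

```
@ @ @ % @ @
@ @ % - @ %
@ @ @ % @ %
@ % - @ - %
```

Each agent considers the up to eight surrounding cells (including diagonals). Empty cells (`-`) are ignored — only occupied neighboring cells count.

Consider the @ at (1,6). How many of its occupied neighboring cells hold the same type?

2

Occupied neighbors of (1,6): (1,5)=@, (2,5)=@, (2,6)=%.
Same type (@): 2 of 3.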